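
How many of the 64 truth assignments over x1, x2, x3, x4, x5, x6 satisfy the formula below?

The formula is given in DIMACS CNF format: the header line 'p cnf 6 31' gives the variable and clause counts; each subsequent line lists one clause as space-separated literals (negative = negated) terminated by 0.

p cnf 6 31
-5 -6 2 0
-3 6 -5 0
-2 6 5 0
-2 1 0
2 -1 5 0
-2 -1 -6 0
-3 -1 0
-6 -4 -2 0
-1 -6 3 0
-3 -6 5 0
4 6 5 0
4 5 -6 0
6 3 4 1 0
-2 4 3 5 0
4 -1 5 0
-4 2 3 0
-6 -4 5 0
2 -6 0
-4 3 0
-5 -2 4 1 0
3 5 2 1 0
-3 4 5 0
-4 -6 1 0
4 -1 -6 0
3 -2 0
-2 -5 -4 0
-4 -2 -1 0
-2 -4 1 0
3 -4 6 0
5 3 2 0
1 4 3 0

There are 2^6 = 64 truth assignments over (x1, x2, x3, x4, x5, x6).
Split on x1. With x1 = True, the clauses containing x1 are satisfied and ¬x1 drops from the rest; 1 of the 2^5 = 32 assignments to the other variables satisfy what remains.
With x1 = False, by the same count on the reduced clause set, 1 assignment works.
Total: 1 + 1 = 2.

2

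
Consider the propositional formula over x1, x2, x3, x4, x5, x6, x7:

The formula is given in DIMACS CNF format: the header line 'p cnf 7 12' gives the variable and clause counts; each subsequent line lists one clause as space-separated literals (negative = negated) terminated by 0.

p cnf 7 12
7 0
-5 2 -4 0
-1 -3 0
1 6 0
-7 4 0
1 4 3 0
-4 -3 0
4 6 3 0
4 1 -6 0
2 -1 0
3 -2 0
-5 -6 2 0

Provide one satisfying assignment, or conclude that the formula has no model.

x1 ↦ False, x2 ↦ False, x3 ↦ False, x4 ↦ True, x5 ↦ False, x6 ↦ True, x7 ↦ True

From the singleton clause (x7), x7 = True.
From the singleton clause (x4), x4 = True.
From the singleton clause (¬x3), x3 = False.
From the singleton clause (¬x2), x2 = False.
From the singleton clause (¬x5), x5 = False.
From the singleton clause (¬x1), x1 = False.
From the singleton clause (x6), x6 = True.
All clauses are satisfied.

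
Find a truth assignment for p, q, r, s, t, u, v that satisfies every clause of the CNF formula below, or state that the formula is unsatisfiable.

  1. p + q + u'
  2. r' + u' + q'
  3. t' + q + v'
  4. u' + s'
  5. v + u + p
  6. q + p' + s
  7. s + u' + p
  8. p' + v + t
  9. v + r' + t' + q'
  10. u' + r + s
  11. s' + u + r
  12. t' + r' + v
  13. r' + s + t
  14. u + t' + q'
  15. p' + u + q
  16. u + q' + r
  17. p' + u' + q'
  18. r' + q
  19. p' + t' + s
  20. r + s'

p: 1, q: 1, r: 1, s: 1, t: 0, u: 0, v: 1

Try u = 0.
Try v = 1.
Try t = 0.
Try s = 1.
Unit clause (r) forces r = 1.
Unit clause (q) forces q = 1.
All clauses hold; p can take either value.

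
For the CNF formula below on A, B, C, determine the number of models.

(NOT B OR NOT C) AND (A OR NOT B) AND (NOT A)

There are 2^3 = 8 truth assignments over (A, B, C).
Check each against the 3 clauses (columns in the order A, B, C):
  F F F  ✓ satisfies all
  F F T  ✓ satisfies all
  F T F  ✗ fails (A OR NOT B)
  F T T  ✗ fails (NOT B OR NOT C)
  T F F  ✗ fails (NOT A)
  T F T  ✗ fails (NOT A)
  T T F  ✗ fails (NOT A)
  T T T  ✗ fails (NOT B OR NOT C)
2 of the 8 rows are models.

2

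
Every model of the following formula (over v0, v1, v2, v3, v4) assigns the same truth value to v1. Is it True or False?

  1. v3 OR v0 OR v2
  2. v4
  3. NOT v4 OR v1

Suppose v1 = false.
(v4) alone gives v4 = true.
Now (NOT v4) is unsatisfied and unit — conflict.
So every satisfying assignment has v1 = True.

True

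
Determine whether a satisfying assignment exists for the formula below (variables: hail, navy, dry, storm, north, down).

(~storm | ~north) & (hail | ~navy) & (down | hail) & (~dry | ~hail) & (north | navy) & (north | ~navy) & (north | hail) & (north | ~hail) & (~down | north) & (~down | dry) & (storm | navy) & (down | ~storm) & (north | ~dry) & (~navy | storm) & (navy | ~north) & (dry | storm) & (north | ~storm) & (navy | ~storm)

Unsatisfiable

Try storm = 0.
From the singleton clause (navy), navy = 1.
Now (~navy) is unsatisfied and unit — conflict.
So storm must be the other value — set storm = 1.
From the singleton clause (~north), north = 0.
Now (north) is unsatisfied and unit — conflict.
Neither storm = 1 nor storm = 0 works.
No assignment satisfies every clause.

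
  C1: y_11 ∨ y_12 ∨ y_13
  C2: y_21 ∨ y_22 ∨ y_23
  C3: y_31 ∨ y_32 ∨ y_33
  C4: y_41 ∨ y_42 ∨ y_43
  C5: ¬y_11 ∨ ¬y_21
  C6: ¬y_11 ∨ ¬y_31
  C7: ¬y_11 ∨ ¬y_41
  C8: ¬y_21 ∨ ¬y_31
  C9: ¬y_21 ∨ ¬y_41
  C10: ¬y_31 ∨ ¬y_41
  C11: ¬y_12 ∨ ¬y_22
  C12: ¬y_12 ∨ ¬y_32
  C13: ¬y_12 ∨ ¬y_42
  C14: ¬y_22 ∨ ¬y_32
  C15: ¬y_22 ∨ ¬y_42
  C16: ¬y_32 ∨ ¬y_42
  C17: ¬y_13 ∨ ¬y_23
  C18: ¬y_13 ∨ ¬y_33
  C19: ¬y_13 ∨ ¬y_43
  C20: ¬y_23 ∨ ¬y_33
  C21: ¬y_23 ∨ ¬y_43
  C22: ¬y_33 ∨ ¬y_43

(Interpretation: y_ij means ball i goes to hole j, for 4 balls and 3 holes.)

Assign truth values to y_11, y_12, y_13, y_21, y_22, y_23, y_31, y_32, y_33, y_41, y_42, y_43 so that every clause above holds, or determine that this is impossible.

UNSATISFIABLE

Try y_11 = False.
Try y_12 = True.
(¬y_22) alone gives y_22 = False.
(¬y_32) alone gives y_32 = False.
(¬y_42) alone gives y_42 = False.
Try y_21 = True.
(¬y_31) alone gives y_31 = False.
(y_33) alone gives y_33 = True.
(¬y_41) alone gives y_41 = False.
(y_43) alone gives y_43 = True.
That conflicts with the unit clause (¬y_43).
Backtrack on y_21: now try y_21 = False.
(y_23) alone gives y_23 = True.
(¬y_13) alone gives y_13 = False.
(¬y_33) alone gives y_33 = False.
(y_31) alone gives y_31 = True.
(¬y_41) alone gives y_41 = False.
(y_43) alone gives y_43 = True.
That conflicts with the unit clause (¬y_43).
Either choice for y_21 ends in contradiction.
Backtrack on y_12: now try y_12 = False.
(y_13) alone gives y_13 = True.
(¬y_23) alone gives y_23 = False.
(¬y_33) alone gives y_33 = False.
(¬y_43) alone gives y_43 = False.
Try y_21 = True.
(¬y_31) alone gives y_31 = False.
(y_32) alone gives y_32 = True.
(¬y_41) alone gives y_41 = False.
(y_42) alone gives y_42 = True.
That conflicts with the unit clause (¬y_42).
Backtrack on y_21: now try y_21 = False.
(y_22) alone gives y_22 = True.
(¬y_32) alone gives y_32 = False.
(y_31) alone gives y_31 = True.
(¬y_41) alone gives y_41 = False.
(y_42) alone gives y_42 = True.
That conflicts with the unit clause (¬y_42).
Either choice for y_21 ends in contradiction.
Either choice for y_12 ends in contradiction.
Backtrack on y_11: now try y_11 = True.
(¬y_21) alone gives y_21 = False.
(¬y_31) alone gives y_31 = False.
(¬y_41) alone gives y_41 = False.
Try y_22 = True.
(¬y_12) alone gives y_12 = False.
(¬y_32) alone gives y_32 = False.
(y_33) alone gives y_33 = True.
(¬y_42) alone gives y_42 = False.
(y_43) alone gives y_43 = True.
That conflicts with the unit clause (¬y_43).
Backtrack on y_22: now try y_22 = False.
(y_23) alone gives y_23 = True.
(¬y_13) alone gives y_13 = False.
(¬y_33) alone gives y_33 = False.
(y_32) alone gives y_32 = True.
(¬y_12) alone gives y_12 = False.
(¬y_42) alone gives y_42 = False.
(y_43) alone gives y_43 = True.
That conflicts with the unit clause (¬y_43).
Either choice for y_22 ends in contradiction.
Either choice for y_11 ends in contradiction.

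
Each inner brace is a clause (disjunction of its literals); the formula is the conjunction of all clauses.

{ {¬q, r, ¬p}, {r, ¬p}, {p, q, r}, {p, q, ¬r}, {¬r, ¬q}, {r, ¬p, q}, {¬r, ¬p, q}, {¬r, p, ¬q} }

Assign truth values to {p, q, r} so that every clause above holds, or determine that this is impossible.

Branch on r: set r = False.
Unit clause (¬p) forces p = False.
Unit clause (q) forces q = True.
This assignment satisfies each clause.

p ↦ False,  q ↦ True,  r ↦ False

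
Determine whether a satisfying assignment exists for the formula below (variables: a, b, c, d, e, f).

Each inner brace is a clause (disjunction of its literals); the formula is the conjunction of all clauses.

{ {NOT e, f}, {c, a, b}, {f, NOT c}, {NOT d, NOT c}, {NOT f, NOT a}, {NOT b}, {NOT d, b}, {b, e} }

Yes

The clause (NOT b) is unit, so b = false.
The clause (NOT d) is unit, so d = false.
The clause (e) is unit, so e = true.
The clause (f) is unit, so f = true.
The clause (NOT a) is unit, so a = false.
The clause (c) is unit, so c = true.
All clauses are satisfied.
A satisfying assignment: a ↦ false, b ↦ false, c ↦ true, d ↦ false, e ↦ true, f ↦ true.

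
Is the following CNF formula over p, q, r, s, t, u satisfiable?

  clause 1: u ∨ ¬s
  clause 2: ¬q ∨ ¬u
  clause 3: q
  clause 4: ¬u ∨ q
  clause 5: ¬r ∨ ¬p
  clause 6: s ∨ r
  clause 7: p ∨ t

(q) alone gives q = True.
(¬u) alone gives u = False.
(¬s) alone gives s = False.
(r) alone gives r = True.
(¬p) alone gives p = False.
(t) alone gives t = True.
This assignment satisfies each clause.
A satisfying assignment: p=False, q=True, r=True, s=False, t=True, u=False.

Yes, satisfiable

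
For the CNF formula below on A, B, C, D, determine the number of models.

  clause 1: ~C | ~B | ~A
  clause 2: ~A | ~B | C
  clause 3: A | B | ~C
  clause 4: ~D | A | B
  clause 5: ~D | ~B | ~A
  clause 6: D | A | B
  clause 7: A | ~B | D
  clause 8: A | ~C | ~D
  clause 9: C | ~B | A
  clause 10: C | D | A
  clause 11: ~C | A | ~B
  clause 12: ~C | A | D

There are 2^4 = 16 truth assignments over (A, B, C, D).
Split on C. With C = 1, the clauses containing C are satisfied and ~C drops from the rest; 2 of the 2^3 = 8 assignments to the other variables satisfy what remains.
With C = 0, by the same count on the reduced clause set, 2 assignments work.
Total: 2 + 2 = 4.

4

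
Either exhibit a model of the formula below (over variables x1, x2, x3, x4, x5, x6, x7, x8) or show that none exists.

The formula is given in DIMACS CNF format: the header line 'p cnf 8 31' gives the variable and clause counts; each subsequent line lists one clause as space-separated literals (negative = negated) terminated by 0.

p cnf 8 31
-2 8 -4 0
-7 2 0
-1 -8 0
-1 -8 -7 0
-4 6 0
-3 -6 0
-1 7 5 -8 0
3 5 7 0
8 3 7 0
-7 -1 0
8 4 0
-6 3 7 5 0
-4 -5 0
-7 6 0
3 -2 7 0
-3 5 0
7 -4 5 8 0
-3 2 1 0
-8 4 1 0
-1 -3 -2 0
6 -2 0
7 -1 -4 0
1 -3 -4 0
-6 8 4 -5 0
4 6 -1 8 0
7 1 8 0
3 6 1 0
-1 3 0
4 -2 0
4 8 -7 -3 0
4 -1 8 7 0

x1 ↦ False,  x2 ↦ True,  x3 ↦ False,  x4 ↦ True,  x5 ↦ False,  x6 ↦ True,  x7 ↦ True,  x8 ↦ True

Suppose x7 = True.
The clause (x2) is unit, so x2 = True.
The clause (¬x1) is unit, so x1 = False.
The clause (x6) is unit, so x6 = True.
The clause (¬x3) is unit, so x3 = False.
The clause (x4) is unit, so x4 = True.
The clause (x8) is unit, so x8 = True.
The clause (¬x5) is unit, so x5 = False.
Every clause now holds.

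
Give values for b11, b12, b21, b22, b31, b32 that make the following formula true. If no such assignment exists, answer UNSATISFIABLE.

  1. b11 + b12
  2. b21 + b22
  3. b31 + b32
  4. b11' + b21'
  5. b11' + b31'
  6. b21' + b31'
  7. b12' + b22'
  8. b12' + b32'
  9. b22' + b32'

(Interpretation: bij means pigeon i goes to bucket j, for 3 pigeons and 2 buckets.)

Case b11 = 1:
From the singleton clause (b21'), b21 = 0.
From the singleton clause (b22), b22 = 1.
From the singleton clause (b31'), b31 = 0.
From the singleton clause (b32), b32 = 1.
Now (b32') is unsatisfied and unit — conflict.
Backtrack on b11: now try b11 = 0.
From the singleton clause (b12), b12 = 1.
From the singleton clause (b22'), b22 = 0.
From the singleton clause (b21), b21 = 1.
From the singleton clause (b31'), b31 = 0.
From the singleton clause (b32), b32 = 1.
Now (b32') is unsatisfied and unit — conflict.
Both values of b11 lead to a conflict.

UNSATISFIABLE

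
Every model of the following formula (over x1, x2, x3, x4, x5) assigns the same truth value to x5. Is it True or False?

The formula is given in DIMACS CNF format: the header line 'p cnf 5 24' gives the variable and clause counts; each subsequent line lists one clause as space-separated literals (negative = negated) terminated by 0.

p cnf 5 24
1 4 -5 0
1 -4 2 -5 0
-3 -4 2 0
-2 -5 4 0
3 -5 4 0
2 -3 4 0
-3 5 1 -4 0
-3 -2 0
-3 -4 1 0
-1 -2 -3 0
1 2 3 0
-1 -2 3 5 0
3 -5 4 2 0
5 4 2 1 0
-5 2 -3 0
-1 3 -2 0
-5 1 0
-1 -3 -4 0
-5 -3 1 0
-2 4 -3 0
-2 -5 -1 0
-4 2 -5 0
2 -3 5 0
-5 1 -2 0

Suppose x5 = True.
From the singleton clause (x1), x1 = True.
From the singleton clause (¬x2), x2 = False.
From the singleton clause (¬x3), x3 = False.
From the singleton clause (x4), x4 = True.
That conflicts with the unit clause (¬x4).
So every satisfying assignment has x5 = False.

False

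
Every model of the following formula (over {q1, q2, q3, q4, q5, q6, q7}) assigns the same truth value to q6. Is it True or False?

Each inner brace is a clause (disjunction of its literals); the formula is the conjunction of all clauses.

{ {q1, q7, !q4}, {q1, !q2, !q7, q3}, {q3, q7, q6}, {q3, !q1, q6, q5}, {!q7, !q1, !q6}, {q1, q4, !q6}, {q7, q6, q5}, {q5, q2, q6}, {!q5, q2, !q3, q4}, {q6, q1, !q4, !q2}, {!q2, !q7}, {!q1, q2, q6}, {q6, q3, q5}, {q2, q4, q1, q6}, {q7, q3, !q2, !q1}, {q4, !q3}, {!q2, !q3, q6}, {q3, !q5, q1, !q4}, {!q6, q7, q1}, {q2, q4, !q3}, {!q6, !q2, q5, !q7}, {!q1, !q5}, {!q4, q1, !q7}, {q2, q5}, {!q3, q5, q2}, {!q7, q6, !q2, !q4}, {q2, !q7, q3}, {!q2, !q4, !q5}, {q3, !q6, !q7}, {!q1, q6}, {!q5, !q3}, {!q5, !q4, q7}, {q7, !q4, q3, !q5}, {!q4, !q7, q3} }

True

Suppose q6 = false.
Unit clause (!q1) forces q1 = false.
Suppose q7 = true.
Unit clause (!q2) forces q2 = false.
Unit clause (q5) forces q5 = true.
Unit clause (q4) forces q4 = true.
But (!q4) is also a unit clause — contradiction.
Undo q7 and try q7 = false.
Unit clause (!q4) forces q4 = false.
Unit clause (q3) forces q3 = true.
But (!q3) is also a unit clause — contradiction.
Either choice for q7 ends in contradiction.
So every satisfying assignment has q6 = True.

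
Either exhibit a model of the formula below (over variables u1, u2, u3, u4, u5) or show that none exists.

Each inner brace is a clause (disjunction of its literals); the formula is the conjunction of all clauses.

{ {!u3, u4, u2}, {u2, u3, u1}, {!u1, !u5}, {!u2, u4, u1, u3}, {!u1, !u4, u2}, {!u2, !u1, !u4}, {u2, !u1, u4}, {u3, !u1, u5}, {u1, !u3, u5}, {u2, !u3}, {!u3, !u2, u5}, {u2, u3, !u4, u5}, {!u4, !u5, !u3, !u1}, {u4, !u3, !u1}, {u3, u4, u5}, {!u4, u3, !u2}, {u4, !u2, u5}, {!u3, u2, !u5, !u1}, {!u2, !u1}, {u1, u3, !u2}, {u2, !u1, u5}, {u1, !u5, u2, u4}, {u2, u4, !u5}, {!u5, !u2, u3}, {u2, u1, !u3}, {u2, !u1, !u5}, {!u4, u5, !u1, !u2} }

u1 ↦ false, u2 ↦ true, u3 ↦ true, u4 ↦ false, u5 ↦ true

Case u1 = false:
Case u2 = true:
(u3) alone gives u3 = true.
(u5) alone gives u5 = true.
Every clause is now satisfied; u4 is unconstrained.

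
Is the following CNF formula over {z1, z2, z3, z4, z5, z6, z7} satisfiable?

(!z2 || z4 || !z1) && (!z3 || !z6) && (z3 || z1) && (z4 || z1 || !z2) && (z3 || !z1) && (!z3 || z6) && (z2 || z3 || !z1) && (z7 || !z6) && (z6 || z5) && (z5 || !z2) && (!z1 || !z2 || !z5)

Case z3 = false:
From the singleton clause (z1), z1 = true.
But (!z1) is also a unit clause — contradiction.
So z3 must be the other value — set z3 = true.
From the singleton clause (!z6), z6 = false.
But (z6) is also a unit clause — contradiction.
Either choice for z3 ends in contradiction.
No assignment satisfies every clause.

No, unsatisfiable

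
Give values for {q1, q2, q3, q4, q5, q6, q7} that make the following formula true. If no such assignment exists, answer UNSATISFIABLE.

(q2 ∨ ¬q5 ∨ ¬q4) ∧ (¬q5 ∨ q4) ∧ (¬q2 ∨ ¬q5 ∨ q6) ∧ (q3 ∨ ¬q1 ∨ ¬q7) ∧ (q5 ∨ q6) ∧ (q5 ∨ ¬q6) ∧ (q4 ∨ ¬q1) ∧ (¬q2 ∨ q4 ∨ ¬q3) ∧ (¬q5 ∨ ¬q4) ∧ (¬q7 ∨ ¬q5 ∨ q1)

Try q5 = False.
(q6) alone gives q6 = True.
Now (¬q6) is unsatisfied and unit — conflict.
So q5 must be the other value — set q5 = True.
(q4) alone gives q4 = True.
Now (¬q4) is unsatisfied and unit — conflict.
Both values of q5 lead to a conflict.

UNSATISFIABLE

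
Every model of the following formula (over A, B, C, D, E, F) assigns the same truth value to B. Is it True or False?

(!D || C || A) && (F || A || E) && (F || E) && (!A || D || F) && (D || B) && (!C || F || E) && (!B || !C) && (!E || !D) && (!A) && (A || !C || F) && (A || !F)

Suppose B = false.
(D) alone gives D = true.
(!E) alone gives E = false.
(F) alone gives F = true.
(!A) alone gives A = false.
But (A) is also a unit clause — contradiction.
So every satisfying assignment has B = True.

True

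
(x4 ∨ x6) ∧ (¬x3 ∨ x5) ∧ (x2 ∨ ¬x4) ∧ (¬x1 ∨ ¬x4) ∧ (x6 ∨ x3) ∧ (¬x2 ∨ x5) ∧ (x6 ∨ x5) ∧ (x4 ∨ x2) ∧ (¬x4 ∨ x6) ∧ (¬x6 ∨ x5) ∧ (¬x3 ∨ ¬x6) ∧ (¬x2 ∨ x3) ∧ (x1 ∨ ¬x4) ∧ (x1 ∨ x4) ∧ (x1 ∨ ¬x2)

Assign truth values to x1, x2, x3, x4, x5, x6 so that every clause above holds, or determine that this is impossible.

Case x4 = True:
From the singleton clause (x2), x2 = True.
From the singleton clause (¬x1), x1 = False.
That conflicts with the unit clause (x1).
So x4 must be the other value — set x4 = False.
From the singleton clause (x6), x6 = True.
From the singleton clause (x2), x2 = True.
From the singleton clause (x5), x5 = True.
From the singleton clause (¬x3), x3 = False.
That conflicts with the unit clause (x3).
Both values of x4 lead to a conflict.

UNSATISFIABLE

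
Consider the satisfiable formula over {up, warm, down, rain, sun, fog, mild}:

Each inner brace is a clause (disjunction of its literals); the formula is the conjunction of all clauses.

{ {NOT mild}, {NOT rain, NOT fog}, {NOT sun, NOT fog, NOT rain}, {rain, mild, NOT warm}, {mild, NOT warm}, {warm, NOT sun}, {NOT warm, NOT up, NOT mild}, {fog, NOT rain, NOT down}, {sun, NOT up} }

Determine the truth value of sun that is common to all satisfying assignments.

Suppose sun = true.
The clause (NOT mild) is unit, so mild = false.
The clause (NOT warm) is unit, so warm = false.
Now (warm) is unsatisfied and unit — conflict.
So every satisfying assignment has sun = False.

False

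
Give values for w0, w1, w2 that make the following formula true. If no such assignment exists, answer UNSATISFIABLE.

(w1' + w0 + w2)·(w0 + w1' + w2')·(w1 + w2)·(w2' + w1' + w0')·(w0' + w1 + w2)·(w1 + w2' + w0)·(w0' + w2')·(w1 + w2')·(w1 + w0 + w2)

w0=1; w1=1; w2=0

Suppose w1 = 1.
Suppose w0 = 1.
(w2') alone gives w2 = 0.
All clauses are satisfied.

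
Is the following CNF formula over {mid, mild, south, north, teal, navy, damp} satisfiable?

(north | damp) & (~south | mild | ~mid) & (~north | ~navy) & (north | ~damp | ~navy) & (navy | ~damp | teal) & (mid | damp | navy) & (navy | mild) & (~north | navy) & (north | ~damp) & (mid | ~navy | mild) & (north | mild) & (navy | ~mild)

Try north = 1.
From the singleton clause (~navy), navy = 0.
That conflicts with the unit clause (navy).
Backtrack on north: now try north = 0.
From the singleton clause (damp), damp = 1.
That conflicts with the unit clause (~damp).
Either choice for north ends in contradiction.
No assignment satisfies every clause.

Unsatisfiable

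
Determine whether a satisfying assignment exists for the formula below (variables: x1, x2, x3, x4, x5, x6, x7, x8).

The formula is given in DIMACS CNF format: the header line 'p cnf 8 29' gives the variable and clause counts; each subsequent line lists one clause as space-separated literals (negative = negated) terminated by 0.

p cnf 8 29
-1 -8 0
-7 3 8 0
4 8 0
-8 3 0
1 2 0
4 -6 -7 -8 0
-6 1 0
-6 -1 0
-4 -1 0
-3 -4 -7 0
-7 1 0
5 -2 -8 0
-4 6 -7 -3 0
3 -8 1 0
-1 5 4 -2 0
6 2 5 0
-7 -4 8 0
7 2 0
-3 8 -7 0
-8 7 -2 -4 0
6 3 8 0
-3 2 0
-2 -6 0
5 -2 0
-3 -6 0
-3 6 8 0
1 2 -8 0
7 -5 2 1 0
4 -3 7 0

Try x1 = False.
The clause (x2) is unit, so x2 = True.
The clause (¬x6) is unit, so x6 = False.
The clause (¬x7) is unit, so x7 = False.
The clause (x5) is unit, so x5 = True.
Try x4 = True.
The clause (¬x8) is unit, so x8 = False.
The clause (x3) is unit, so x3 = True.
But (¬x3) is also a unit clause — contradiction.
Undo x4 and try x4 = False.
The clause (x8) is unit, so x8 = True.
The clause (x3) is unit, so x3 = True.
But (¬x3) is also a unit clause — contradiction.
Either choice for x4 ends in contradiction.
Undo x1 and try x1 = True.
The clause (¬x8) is unit, so x8 = False.
The clause (x4) is unit, so x4 = True.
But (¬x4) is also a unit clause — contradiction.
Either choice for x1 ends in contradiction.
No assignment satisfies every clause.

No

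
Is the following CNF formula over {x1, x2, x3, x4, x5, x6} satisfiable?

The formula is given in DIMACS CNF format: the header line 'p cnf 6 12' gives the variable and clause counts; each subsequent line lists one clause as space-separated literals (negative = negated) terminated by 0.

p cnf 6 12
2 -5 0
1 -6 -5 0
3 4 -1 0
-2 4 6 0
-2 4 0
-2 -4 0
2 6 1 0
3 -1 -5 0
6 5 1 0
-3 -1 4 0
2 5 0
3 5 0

Branch on x2: set x2 = True.
The clause (x4) is unit, so x4 = True.
Now (¬x4) is unsatisfied and unit — conflict.
Undo x2 and try x2 = False.
The clause (¬x5) is unit, so x5 = False.
Now (x5) is unsatisfied and unit — conflict.
Neither x2 = True nor x2 = False works.
No assignment satisfies every clause.

Unsatisfiable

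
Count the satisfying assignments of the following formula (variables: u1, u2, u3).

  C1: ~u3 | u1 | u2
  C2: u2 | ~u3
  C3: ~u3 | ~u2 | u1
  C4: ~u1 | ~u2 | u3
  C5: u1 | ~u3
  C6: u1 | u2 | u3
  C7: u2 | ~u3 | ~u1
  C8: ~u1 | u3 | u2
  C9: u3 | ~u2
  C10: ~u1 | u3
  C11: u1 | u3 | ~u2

1

There are 2^3 = 8 truth assignments over (u1, u2, u3).
Check each against the 11 clauses (columns in the order u1, u2, u3):
  F F F  ✗ fails (u1 | u2 | u3)
  F F T  ✗ fails (~u3 | u1 | u2)
  F T F  ✗ fails (u3 | ~u2)
  F T T  ✗ fails (~u3 | ~u2 | u1)
  T F F  ✗ fails (~u1 | u3 | u2)
  T F T  ✗ fails (u2 | ~u3)
  T T F  ✗ fails (~u1 | ~u2 | u3)
  T T T  ✓ satisfies all
1 of the 8 rows is a model.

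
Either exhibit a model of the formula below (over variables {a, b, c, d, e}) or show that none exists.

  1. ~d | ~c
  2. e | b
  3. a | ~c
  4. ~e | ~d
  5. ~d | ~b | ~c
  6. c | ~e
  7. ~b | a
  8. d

a: 1,  b: 1,  c: 0,  d: 1,  e: 0

(d) alone gives d = 1.
(~c) alone gives c = 0.
(~e) alone gives e = 0.
(b) alone gives b = 1.
(a) alone gives a = 1.
This assignment satisfies each clause.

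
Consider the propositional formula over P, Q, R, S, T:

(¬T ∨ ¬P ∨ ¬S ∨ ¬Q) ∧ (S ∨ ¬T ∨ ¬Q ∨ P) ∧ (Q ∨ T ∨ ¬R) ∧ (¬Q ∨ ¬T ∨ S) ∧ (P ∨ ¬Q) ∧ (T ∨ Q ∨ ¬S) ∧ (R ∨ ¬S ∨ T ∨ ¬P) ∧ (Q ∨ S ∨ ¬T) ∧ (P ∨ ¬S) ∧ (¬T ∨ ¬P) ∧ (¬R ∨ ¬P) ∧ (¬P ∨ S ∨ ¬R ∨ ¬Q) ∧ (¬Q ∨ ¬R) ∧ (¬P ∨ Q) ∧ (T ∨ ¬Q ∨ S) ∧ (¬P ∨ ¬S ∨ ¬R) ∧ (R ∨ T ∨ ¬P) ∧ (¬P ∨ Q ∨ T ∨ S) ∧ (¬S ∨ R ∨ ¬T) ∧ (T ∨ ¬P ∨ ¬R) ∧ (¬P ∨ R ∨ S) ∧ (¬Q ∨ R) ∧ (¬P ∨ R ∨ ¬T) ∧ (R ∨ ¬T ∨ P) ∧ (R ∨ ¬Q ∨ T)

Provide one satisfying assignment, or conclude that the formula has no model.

P=False; Q=False; R=False; S=False; T=False

Branch on P: set P = False.
From the singleton clause (¬Q), Q = False.
From the singleton clause (¬S), S = False.
From the singleton clause (¬T), T = False.
From the singleton clause (¬R), R = False.
This assignment satisfies each clause.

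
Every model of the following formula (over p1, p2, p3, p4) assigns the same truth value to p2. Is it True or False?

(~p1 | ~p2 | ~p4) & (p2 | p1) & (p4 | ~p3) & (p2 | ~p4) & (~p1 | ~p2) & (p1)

False

Suppose p2 = 1.
Unit clause (~p1) forces p1 = 0.
But (p1) is also a unit clause — contradiction.
So every satisfying assignment has p2 = False.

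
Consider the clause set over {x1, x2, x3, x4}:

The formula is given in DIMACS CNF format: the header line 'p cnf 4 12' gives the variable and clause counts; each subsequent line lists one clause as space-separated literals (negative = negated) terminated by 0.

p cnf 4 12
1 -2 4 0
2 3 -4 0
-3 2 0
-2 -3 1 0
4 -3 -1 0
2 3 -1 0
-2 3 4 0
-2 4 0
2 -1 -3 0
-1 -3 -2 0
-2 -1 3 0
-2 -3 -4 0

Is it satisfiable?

Try x3 = False.
Try x2 = False.
Unit clause (¬x4) forces x4 = False.
Unit clause (¬x1) forces x1 = False.
All clauses are satisfied.
A satisfying assignment: x1=False, x2=False, x3=False, x4=False.

Yes, satisfiable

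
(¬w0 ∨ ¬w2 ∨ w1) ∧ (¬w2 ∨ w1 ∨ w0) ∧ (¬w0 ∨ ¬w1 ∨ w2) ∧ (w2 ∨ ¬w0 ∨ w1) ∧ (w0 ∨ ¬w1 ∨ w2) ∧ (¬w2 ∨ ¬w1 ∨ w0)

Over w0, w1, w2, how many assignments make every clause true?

There are 2^3 = 8 truth assignments over (w0, w1, w2).
Check each against the 6 clauses (columns in the order w0, w1, w2):
  F F F  ✓ satisfies all
  F F T  ✗ fails (¬w2 ∨ w1 ∨ w0)
  F T F  ✗ fails (w0 ∨ ¬w1 ∨ w2)
  F T T  ✗ fails (¬w2 ∨ ¬w1 ∨ w0)
  T F F  ✗ fails (w2 ∨ ¬w0 ∨ w1)
  T F T  ✗ fails (¬w0 ∨ ¬w2 ∨ w1)
  T T F  ✗ fails (¬w0 ∨ ¬w1 ∨ w2)
  T T T  ✓ satisfies all
2 of the 8 rows are models.

2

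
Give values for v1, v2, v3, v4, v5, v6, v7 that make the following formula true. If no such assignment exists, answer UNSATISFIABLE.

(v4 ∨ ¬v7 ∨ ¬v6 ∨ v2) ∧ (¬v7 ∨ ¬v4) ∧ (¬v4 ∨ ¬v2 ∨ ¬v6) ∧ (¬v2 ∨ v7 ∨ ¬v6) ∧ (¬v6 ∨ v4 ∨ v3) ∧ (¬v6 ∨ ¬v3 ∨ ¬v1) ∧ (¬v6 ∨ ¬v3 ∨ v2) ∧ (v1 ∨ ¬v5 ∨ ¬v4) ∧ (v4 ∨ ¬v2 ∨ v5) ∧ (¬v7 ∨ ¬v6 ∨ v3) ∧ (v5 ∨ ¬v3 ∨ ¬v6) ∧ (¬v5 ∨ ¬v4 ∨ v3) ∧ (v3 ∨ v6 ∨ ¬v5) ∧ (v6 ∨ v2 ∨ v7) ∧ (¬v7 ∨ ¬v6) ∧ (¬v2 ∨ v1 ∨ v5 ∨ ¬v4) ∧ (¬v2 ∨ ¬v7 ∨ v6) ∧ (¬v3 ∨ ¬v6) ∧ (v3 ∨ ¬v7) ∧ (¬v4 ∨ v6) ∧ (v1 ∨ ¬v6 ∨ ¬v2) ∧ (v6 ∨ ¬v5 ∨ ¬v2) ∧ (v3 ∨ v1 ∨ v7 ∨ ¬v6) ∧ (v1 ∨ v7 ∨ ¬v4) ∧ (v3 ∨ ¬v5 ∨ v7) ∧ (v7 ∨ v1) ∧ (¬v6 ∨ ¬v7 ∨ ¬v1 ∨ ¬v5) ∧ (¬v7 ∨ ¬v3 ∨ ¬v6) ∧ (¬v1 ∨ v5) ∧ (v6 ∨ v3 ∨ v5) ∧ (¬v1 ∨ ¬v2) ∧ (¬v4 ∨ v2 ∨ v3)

v1 ↦ True, v2 ↦ False, v3 ↦ True, v4 ↦ False, v5 ↦ True, v6 ↦ False, v7 ↦ True

Branch on v7: set v7 = True.
Unit clause (¬v4) forces v4 = False.
Unit clause (¬v6) forces v6 = False.
Unit clause (¬v2) forces v2 = False.
Unit clause (v3) forces v3 = True.
Branch on v1: set v1 = True.
Unit clause (v5) forces v5 = True.
Every clause now holds.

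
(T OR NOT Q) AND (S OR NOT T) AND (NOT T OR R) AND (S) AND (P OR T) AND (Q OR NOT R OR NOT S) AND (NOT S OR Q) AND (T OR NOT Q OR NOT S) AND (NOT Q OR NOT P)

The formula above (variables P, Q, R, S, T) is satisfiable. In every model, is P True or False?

False

Suppose P = true.
Unit clause (S) forces S = true.
Unit clause (Q) forces Q = true.
That conflicts with the unit clause (NOT Q).
So every satisfying assignment has P = False.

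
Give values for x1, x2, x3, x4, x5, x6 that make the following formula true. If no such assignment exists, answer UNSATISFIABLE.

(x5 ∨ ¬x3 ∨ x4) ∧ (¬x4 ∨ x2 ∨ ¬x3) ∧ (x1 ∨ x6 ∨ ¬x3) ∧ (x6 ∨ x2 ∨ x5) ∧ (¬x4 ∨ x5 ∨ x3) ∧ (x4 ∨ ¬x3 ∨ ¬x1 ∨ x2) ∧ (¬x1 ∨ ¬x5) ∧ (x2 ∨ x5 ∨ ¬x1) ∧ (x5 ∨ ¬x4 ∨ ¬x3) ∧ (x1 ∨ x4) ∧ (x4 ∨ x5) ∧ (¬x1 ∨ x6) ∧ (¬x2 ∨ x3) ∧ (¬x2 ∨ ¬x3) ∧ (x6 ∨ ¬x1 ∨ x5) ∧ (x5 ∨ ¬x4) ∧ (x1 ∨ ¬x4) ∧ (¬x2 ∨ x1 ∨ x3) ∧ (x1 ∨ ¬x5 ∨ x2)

Try x1 = False.
(x4) alone gives x4 = True.
That conflicts with the unit clause (¬x4).
Backtrack on x1: now try x1 = True.
(¬x5) alone gives x5 = False.
(x2) alone gives x2 = True.
(x4) alone gives x4 = True.
That conflicts with the unit clause (¬x4).
Either choice for x1 ends in contradiction.

UNSATISFIABLE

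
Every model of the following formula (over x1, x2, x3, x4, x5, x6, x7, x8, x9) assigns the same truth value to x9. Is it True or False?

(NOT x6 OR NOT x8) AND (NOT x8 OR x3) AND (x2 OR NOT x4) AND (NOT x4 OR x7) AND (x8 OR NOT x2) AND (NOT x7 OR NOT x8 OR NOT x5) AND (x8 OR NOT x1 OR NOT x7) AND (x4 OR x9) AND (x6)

Suppose x9 = false.
From the singleton clause (x4), x4 = true.
From the singleton clause (x2), x2 = true.
From the singleton clause (x7), x7 = true.
From the singleton clause (x8), x8 = true.
From the singleton clause (NOT x6), x6 = false.
But (x6) is also a unit clause — contradiction.
So every satisfying assignment has x9 = True.

True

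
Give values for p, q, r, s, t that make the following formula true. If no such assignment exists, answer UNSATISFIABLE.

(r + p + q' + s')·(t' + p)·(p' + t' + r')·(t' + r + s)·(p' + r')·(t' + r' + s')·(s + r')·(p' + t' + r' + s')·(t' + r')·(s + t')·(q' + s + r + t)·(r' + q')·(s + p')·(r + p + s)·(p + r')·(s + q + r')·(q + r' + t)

p: 1,  q: 1,  r: 0,  s: 1,  t: 1

Case t = 1:
(p) alone gives p = 1.
(r') alone gives r = 0.
(s) alone gives s = 1.
Every clause is now satisfied; q is unconstrained.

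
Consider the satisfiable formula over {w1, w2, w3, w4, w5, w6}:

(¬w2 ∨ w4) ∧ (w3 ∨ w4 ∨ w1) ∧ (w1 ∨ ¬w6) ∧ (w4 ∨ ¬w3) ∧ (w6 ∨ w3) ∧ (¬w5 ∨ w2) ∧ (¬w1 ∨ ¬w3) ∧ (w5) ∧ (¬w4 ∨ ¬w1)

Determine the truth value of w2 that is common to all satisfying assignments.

True

Suppose w2 = False.
Unit clause (¬w5) forces w5 = False.
That conflicts with the unit clause (w5).
So every satisfying assignment has w2 = True.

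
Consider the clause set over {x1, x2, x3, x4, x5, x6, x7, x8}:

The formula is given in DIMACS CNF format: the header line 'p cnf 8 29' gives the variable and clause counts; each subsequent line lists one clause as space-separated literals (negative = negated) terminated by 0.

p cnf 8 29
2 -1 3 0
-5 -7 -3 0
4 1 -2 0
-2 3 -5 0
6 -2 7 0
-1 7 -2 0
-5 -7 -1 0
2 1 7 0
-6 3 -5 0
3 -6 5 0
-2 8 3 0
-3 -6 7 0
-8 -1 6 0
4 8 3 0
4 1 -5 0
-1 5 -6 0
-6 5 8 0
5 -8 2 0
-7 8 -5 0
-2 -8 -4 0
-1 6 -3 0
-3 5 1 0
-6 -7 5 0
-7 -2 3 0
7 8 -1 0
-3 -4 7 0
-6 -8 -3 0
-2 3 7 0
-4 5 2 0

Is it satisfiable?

Satisfiable

Branch on x2: set x2 = False.
Branch on x1: set x1 = False.
(x7) alone gives x7 = True.
Branch on x5: set x5 = True.
(¬x3) alone gives x3 = False.
(¬x6) alone gives x6 = False.
(x4) alone gives x4 = True.
(x8) alone gives x8 = True.
This assignment satisfies each clause.
A satisfying assignment: x1: False; x2: False; x3: False; x4: True; x5: True; x6: False; x7: True; x8: True.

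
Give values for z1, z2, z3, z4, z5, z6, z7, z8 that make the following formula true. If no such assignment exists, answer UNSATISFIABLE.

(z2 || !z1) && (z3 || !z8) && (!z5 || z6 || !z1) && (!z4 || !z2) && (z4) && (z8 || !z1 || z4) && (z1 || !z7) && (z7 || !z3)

z1=false; z2=false; z3=false; z4=true; z5=true; z6=false; z7=false; z8=false

(z4) alone gives z4 = true.
(!z2) alone gives z2 = false.
(!z1) alone gives z1 = false.
(!z7) alone gives z7 = false.
(!z3) alone gives z3 = false.
(!z8) alone gives z8 = false.
No clause remains; z5, z6 are free.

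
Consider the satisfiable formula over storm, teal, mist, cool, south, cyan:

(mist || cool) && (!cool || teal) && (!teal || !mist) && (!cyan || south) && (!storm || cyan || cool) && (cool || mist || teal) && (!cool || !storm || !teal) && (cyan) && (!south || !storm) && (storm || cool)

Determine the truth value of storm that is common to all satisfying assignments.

Suppose storm = true.
(cyan) alone gives cyan = true.
(south) alone gives south = true.
Now (!south) is unsatisfied and unit — conflict.
So every satisfying assignment has storm = False.

False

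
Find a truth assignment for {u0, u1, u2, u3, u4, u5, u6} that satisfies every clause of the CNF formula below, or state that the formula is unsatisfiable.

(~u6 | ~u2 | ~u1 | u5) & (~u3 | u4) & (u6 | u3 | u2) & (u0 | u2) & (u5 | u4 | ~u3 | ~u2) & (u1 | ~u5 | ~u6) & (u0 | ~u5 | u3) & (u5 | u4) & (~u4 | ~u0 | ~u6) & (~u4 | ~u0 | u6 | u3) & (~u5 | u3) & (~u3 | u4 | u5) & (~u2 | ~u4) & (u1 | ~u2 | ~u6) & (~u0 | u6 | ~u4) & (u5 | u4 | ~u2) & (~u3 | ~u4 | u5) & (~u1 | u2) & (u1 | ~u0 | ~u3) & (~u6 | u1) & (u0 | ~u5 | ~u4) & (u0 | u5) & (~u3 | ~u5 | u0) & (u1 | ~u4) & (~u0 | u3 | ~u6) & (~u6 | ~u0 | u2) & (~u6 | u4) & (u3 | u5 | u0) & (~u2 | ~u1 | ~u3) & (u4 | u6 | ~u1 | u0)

UNSATISFIABLE

Suppose u3 = 0.
The clause (~u5) is unit, so u5 = 0.
The clause (u4) is unit, so u4 = 1.
The clause (~u2) is unit, so u2 = 0.
The clause (u6) is unit, so u6 = 1.
The clause (u0) is unit, so u0 = 1.
But (~u0) is also a unit clause — contradiction.
That branch fails; take u3 = 1 instead.
The clause (u4) is unit, so u4 = 1.
The clause (~u2) is unit, so u2 = 0.
The clause (u0) is unit, so u0 = 1.
The clause (~u6) is unit, so u6 = 0.
But (u6) is also a unit clause — contradiction.
Either choice for u3 ends in contradiction.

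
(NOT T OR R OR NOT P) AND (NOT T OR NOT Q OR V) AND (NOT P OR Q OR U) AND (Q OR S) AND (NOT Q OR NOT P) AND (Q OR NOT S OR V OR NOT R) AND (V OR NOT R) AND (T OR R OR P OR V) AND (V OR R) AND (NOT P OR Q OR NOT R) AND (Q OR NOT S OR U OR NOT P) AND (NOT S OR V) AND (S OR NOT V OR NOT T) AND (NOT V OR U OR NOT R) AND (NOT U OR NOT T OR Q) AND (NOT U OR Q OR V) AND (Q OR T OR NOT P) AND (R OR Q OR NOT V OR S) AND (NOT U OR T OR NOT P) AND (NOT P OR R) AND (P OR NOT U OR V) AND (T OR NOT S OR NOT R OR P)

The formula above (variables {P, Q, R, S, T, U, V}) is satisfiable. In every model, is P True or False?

False

Suppose P = true.
From the singleton clause (NOT Q), Q = false.
From the singleton clause (U), U = true.
From the singleton clause (S), S = true.
From the singleton clause (NOT R), R = false.
But (R) is also a unit clause — contradiction.
So every satisfying assignment has P = False.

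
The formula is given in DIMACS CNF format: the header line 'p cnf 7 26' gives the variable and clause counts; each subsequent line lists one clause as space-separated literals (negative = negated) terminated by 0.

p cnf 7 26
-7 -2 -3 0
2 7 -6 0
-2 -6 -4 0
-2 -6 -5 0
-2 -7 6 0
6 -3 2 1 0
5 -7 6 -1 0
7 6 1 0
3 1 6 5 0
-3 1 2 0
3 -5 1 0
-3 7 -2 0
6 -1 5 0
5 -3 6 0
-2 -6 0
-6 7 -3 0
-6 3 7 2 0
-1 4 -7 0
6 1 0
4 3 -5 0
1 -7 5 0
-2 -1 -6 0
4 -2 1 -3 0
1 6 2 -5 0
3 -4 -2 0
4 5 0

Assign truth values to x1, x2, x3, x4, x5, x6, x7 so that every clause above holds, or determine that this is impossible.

x1=True; x2=False; x3=True; x4=False; x5=True; x6=False; x7=False

Branch on x2: set x2 = False.
Branch on x7: set x7 = False.
From the singleton clause (¬x6), x6 = False.
From the singleton clause (x1), x1 = True.
From the singleton clause (x5), x5 = True.
Branch on x4: set x4 = False.
From the singleton clause (x3), x3 = True.
This assignment satisfies each clause.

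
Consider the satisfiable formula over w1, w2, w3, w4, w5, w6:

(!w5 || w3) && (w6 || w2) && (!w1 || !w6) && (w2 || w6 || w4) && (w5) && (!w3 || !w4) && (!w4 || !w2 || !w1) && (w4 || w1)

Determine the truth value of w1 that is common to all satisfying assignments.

Suppose w1 = false.
Unit clause (w5) forces w5 = true.
Unit clause (w3) forces w3 = true.
Unit clause (!w4) forces w4 = false.
But (w4) is also a unit clause — contradiction.
So every satisfying assignment has w1 = True.

True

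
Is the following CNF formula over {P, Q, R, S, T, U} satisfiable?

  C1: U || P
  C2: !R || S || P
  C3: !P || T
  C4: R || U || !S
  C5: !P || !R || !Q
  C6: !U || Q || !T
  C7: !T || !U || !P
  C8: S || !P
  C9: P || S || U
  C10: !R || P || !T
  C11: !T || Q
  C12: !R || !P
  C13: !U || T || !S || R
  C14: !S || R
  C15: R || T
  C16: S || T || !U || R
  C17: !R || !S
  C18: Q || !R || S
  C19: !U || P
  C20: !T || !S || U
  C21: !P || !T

No

Suppose U = true.
(P) alone gives P = true.
(T) alone gives T = true.
But (!T) is also a unit clause — contradiction.
Undo U and try U = false.
(P) alone gives P = true.
(T) alone gives T = true.
But (!T) is also a unit clause — contradiction.
Both values of U lead to a conflict.
No assignment satisfies every clause.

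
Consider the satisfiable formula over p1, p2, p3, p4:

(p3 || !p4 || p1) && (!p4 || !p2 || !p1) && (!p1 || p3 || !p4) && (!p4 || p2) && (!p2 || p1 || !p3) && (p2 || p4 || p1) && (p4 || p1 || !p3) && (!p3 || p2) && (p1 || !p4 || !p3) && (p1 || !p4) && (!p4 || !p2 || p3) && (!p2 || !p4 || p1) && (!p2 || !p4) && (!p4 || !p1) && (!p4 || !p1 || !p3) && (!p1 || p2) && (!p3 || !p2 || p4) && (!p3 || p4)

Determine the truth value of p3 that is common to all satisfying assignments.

False

Suppose p3 = true.
Unit clause (p2) forces p2 = true.
Unit clause (p1) forces p1 = true.
Unit clause (!p4) forces p4 = false.
But (p4) is also a unit clause — contradiction.
So every satisfying assignment has p3 = False.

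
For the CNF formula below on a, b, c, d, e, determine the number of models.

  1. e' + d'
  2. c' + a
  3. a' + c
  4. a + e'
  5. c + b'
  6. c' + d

4

There are 2^5 = 32 truth assignments over (a, b, c, d, e).
Split on d. With d = 1, the clauses containing d are satisfied and d' drops from the rest; 3 of the 2^4 = 16 assignments to the other variables satisfy what remains.
With d = 0, by the same count on the reduced clause set, 1 assignment works.
(One model: a=F, b=F, c=F, d=F, e=F.)
Total: 3 + 1 = 4.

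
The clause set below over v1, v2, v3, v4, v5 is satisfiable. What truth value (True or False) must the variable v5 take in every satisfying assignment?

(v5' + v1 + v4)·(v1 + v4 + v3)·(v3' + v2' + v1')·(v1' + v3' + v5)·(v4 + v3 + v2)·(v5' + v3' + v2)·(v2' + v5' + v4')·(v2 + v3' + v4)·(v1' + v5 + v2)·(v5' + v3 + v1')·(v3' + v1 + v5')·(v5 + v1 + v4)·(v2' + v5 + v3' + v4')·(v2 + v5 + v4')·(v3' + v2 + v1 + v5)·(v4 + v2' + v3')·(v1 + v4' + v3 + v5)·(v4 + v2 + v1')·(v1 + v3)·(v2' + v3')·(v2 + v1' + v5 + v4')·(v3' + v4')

False

Suppose v5 = 1.
Suppose v1 = 1.
The clause (v3) is unit, so v3 = 1.
The clause (v2') is unit, so v2 = 0.
But (v2) is also a unit clause — contradiction.
Undo v1 and try v1 = 0.
The clause (v4) is unit, so v4 = 1.
The clause (v2') is unit, so v2 = 0.
The clause (v3') is unit, so v3 = 0.
But (v3) is also a unit clause — contradiction.
Either choice for v1 ends in contradiction.
So every satisfying assignment has v5 = False.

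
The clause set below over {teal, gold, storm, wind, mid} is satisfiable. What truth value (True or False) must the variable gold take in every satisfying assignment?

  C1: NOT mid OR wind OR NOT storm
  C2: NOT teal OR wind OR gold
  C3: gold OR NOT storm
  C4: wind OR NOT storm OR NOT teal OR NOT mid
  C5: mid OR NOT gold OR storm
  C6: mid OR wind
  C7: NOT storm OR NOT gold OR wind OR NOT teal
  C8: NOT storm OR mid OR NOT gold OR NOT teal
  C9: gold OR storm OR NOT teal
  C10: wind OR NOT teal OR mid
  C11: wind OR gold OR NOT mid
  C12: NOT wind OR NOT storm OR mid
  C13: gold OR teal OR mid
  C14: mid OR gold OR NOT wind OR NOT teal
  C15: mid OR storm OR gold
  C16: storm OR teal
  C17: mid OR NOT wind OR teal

Suppose gold = false.
From the singleton clause (NOT storm), storm = false.
From the singleton clause (NOT teal), teal = false.
Now (teal) is unsatisfied and unit — conflict.
So every satisfying assignment has gold = True.

True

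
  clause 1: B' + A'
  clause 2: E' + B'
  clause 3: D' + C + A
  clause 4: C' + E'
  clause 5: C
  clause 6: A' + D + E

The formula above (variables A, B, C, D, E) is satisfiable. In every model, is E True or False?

False

Suppose E = 1.
The clause (B') is unit, so B = 0.
The clause (C') is unit, so C = 0.
That conflicts with the unit clause (C).
So every satisfying assignment has E = False.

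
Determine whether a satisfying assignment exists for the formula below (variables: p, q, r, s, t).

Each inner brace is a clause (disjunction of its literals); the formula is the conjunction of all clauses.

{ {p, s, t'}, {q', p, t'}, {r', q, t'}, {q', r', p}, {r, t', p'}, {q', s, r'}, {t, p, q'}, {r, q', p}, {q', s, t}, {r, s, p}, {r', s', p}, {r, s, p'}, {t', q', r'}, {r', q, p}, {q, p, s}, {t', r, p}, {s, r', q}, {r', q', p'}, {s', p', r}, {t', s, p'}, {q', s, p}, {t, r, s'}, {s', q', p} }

Try p = 1.
Try r = 1.
The clause (q') is unit, so q = 0.
The clause (t') is unit, so t = 0.
The clause (s) is unit, so s = 1.
Every clause now holds.
A satisfying assignment: p: 1, q: 0, r: 1, s: 1, t: 0.

Yes, satisfiable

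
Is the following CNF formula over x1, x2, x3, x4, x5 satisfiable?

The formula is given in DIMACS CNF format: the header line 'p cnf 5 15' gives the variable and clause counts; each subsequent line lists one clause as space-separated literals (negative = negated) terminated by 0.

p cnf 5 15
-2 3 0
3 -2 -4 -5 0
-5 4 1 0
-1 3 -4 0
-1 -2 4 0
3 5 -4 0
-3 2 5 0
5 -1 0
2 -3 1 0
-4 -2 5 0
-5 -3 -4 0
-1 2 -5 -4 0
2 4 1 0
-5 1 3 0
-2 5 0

Case x2 = False:
Case x3 = False:
Case x1 = True:
(¬x4) alone gives x4 = False.
(x5) alone gives x5 = True.
All clauses are satisfied.
A satisfying assignment: x1=True,  x2=False,  x3=False,  x4=False,  x5=True.

Satisfiable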